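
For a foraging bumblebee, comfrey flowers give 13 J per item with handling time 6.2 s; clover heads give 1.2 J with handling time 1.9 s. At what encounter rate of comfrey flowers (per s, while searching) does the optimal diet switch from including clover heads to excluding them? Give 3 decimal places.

0.070 per s

At the threshold, the rate on comfrey flowers alone equals the profitability of clover heads: λ·13/(1 + λ·6.2) = 1.2/1.9 = 0.6316.
Rearranging, λ(13 − 0.6316×6.2) = 0.6316, so λ = 0.6316/9.084 = 0.06952 per s.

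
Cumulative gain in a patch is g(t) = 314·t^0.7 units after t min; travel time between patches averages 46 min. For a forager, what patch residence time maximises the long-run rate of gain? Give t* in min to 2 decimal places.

By the marginal value theorem, leave when the instantaneous gain rate g'(t) equals the habitat-wide average g(t)/(T + t).
g'(t) = 0.7·314·t^-0.3. Setting 0.7·314·t^-0.3 = 314·t^0.7/(46+t) gives 0.7(46+t) = t, so 0.30·t = 0.7×46.
t* = 0.7×46/0.30 = 107.3 min.

107.33 min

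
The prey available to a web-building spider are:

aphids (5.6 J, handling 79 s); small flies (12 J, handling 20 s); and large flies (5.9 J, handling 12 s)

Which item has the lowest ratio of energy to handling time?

In descending order of E/h:
small flies: 12/20 = 0.6 J/s
large flies: 5.9/12 = 0.492 J/s
aphids: 5.6/79 = 0.0709 J/s

aphids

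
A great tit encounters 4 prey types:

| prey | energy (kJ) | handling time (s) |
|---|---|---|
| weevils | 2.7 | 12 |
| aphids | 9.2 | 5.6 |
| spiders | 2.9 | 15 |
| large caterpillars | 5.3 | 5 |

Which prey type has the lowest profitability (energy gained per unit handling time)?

spiders

Profitability E/h (kJ/s): weevils = 2.7/12 = 0.225, aphids = 9.2/5.6 = 1.64, spiders = 2.9/15 = 0.193, large caterpillars = 5.3/5 = 1.06.
Ranked: aphids > large caterpillars > weevils > spiders.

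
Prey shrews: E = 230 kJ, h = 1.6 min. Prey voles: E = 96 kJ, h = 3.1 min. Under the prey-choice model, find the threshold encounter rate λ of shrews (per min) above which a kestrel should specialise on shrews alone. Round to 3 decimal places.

0.172 per min

Drop voles once their profitability E₂/h₂ falls below the rate achievable on shrews alone: E₂/h₂ = λE₁/(1 + λh₁).
Solve for λ: λE₁h₂ = E₂(1 + λh₁) → λ(E₁h₂ − E₂h₁) = E₂ → λ = E₂/(E₁h₂ − E₂h₁).
λ = 96/(230×3.1 − 96×1.6) = 96/559.4 = 0.1716 per min.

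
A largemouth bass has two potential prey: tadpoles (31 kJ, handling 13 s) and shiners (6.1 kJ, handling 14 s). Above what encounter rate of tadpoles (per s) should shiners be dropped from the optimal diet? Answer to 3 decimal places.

0.017 per s

The zero-one rule: include shiners iff E₂/h₂ > λE₁/(1+λh₁). Equality gives the switch point.
λE₁h₂ = E₂ + λE₂h₁ ⇒ λ = E₂/(E₁h₂ − E₂h₁) = 6.1/(434 − 79.3) = 0.0172 per s.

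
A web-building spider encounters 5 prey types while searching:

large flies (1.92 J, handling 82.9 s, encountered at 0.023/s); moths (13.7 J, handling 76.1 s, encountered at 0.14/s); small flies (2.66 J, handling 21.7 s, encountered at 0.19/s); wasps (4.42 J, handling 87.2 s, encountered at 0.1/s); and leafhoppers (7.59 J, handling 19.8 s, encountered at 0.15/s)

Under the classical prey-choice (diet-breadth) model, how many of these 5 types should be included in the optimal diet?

1

E/h in descending order: leafhoppers 0.383, moths 0.18, small flies 0.123, wasps 0.0507, large flies 0.0232 J/s. The optimal diet is the largest prefix of this list for which every included type satisfies E_i/h_i > R on the types above it.
Rate on top 1: 0.2868. moths: 0.18 < 0.2868 → exclude; stop.
Optimal diet: leafhoppers — 1 of 5 types.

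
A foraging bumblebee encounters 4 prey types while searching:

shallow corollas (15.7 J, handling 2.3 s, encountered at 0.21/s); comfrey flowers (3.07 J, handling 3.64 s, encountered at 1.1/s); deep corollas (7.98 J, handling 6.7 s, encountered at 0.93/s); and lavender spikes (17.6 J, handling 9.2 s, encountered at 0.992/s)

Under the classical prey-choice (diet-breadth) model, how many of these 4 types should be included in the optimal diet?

1

Rank by E/h (J/s): shallow corollas 6.83, lavender spikes 1.91, deep corollas 1.19, comfrey flowers 0.843. Include each in turn until the next type's E/h falls below the running intake rate.
Rate on top 1: 2.223. lavender spikes: 1.91 < 2.223 → exclude; stop.
Optimal diet: shallow corollas — 1 of 4 types.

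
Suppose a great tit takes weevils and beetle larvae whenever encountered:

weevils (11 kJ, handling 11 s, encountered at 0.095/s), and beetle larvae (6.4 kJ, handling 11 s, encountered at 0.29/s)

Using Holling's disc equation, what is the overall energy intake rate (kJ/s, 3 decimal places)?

R = (0.095×11 + 0.29×6.4) / (1 + 0.095×11 + 0.29×11) = 2.901/5.235 = 0.5542 kJ/s.

0.554 kJ/s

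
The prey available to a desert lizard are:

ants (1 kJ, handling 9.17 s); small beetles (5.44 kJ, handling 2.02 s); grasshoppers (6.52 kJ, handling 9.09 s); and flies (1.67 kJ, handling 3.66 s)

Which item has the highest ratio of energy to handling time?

small beetles

In descending order of E/h:
small beetles: 5.44/2.02 = 2.69 kJ/s
grasshoppers: 6.52/9.09 = 0.717 kJ/s
flies: 1.67/3.66 = 0.456 kJ/s
ants: 1/9.17 = 0.109 kJ/s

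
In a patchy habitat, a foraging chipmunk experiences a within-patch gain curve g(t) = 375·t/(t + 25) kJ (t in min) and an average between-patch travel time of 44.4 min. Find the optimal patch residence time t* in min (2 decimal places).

33.32 min

Optimal t* satisfies g'(t*) = g(t*)/(T + t*).
g'(t) = 375·25/(t + 25)². Setting 375·25/(t+25)² = 375t/[(t+25)(44.4+t)] gives 25(44.4+t) = t(t+25), so t² = 25×44.4 = 1110.
t* = √1110 = 33.32 min.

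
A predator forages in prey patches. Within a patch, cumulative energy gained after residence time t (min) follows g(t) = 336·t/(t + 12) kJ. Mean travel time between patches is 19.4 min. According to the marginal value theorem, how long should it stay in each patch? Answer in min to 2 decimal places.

15.26 min

Maximise g(t)/(T+t): set derivative to zero → g'(t)(T+t) = g(t).
g'(t) = 336·12/(t + 12)². Setting 336·12/(t+12)² = 336t/[(t+12)(19.4+t)] gives 12(19.4+t) = t(t+12), so t² = 12×19.4 = 232.8.
t* = √232.8 = 15.26 min.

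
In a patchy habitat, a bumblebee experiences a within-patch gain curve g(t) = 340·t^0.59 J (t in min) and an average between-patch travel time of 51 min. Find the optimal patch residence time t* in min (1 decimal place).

By the marginal value theorem, leave when the instantaneous gain rate g'(t) equals the habitat-wide average g(t)/(T + t).
g'(t) = 0.59·340·t^-0.41. Setting 0.59·340·t^-0.41 = 340·t^0.59/(51+t) gives 0.59(51+t) = t, so 0.41·t = 0.59×51.
t* = 0.59×51/0.41 = 73.39 min.

73.4 min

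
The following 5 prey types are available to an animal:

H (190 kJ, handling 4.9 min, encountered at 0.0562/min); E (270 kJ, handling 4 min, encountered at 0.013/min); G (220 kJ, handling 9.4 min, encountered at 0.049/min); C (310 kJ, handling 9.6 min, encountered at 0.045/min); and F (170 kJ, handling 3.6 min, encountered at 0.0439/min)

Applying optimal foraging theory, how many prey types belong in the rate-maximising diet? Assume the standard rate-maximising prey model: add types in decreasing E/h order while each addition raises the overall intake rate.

5

Profitabilities (E/h, kJ/min): E 67.5, F 47.2, H 38.8, C 32.3, G 23.4. Add prey in this order while the next type's profitability exceeds the intake rate on those already taken.
Rate on top 1: 3.337. F: 47.2 > 3.337 → include.
Rate on top 2: 9.068. H: 38.8 > 9.068 → include.
Rate on top 3: 14.58. C: 32.3 > 14.58 → include.
Rate on top 4: 18.57. G: 23.4 > 18.57 → include.
Optimal diet: E, F, H, C, G — 5 of 5 types.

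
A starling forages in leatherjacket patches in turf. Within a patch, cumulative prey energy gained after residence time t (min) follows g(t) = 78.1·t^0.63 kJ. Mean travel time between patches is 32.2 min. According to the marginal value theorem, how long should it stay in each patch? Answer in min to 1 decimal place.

54.8 min

By the marginal value theorem, leave when the instantaneous gain rate g'(t) equals the habitat-wide average g(t)/(T + t).
g'(t) = 0.63·78.1·t^-0.37. Setting 0.63·78.1·t^-0.37 = 78.1·t^0.63/(32.2+t) gives 0.63(32.2+t) = t, so 0.37·t = 0.63×32.2.
t* = 0.63×32.2/0.37 = 54.83 min.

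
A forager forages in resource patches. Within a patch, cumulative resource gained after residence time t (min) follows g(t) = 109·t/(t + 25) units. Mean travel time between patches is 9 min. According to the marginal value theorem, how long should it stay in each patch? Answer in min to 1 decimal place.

15.0 min

Maximise g(t)/(T+t): set derivative to zero → g'(t)(T+t) = g(t).
g'(t) = 109·25/(t + 25)². Setting 109·25/(t+25)² = 109t/[(t+25)(9+t)] gives 25(9+t) = t(t+25), so t² = 25×9 = 225.
t* = √225 = 15 min.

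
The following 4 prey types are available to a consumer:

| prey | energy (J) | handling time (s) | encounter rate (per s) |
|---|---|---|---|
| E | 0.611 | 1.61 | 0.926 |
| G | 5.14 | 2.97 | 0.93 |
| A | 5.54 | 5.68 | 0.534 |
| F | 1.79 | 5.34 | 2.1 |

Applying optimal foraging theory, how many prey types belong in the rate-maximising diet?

1

Profitabilities (E/h, J/s): G 1.73, A 0.975, E 0.38, F 0.335. Add prey in this order while the next type's profitability exceeds the intake rate on those already taken.
Rate on top 1: 1.271. A: 0.975 < 1.271 → exclude; stop.
Optimal diet: G — 1 of 4 types.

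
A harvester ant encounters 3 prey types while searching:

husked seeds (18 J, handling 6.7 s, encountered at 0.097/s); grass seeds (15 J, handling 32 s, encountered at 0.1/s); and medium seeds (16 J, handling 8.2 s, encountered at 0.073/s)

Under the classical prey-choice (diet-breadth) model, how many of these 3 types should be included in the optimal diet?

E/h in descending order: husked seeds 2.69, medium seeds 1.95, grass seeds 0.469 J/s. The optimal diet is the largest prefix of this list for which every included type satisfies E_i/h_i > R on the types above it.
Rate on top 1: 1.058. medium seeds: 1.95 > 1.058 → include.
Rate on top 2: 1.296. grass seeds: 0.469 < 1.296 → exclude; stop.
Optimal diet: husked seeds, medium seeds — 2 of 3 types.

2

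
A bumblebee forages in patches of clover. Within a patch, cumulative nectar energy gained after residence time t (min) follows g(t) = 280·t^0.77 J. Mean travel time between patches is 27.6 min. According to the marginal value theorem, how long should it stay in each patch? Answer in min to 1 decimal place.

92.4 min

By the marginal value theorem, leave when the instantaneous gain rate g'(t) equals the habitat-wide average g(t)/(T + t).
g'(t) = 0.77·280·t^-0.23. Setting 0.77·280·t^-0.23 = 280·t^0.77/(27.6+t) gives 0.77(27.6+t) = t, so 0.23·t = 0.77×27.6.
t* = 0.77×27.6/0.23 = 92.4 min.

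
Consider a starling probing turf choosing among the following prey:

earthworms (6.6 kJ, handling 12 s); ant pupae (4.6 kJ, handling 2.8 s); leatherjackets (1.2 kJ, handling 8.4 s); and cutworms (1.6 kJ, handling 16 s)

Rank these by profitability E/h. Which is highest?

In descending order of E/h:
ant pupae: 4.6/2.8 = 1.64 kJ/s
earthworms: 6.6/12 = 0.55 kJ/s
leatherjackets: 1.2/8.4 = 0.143 kJ/s
cutworms: 1.6/16 = 0.1 kJ/s

ant pupae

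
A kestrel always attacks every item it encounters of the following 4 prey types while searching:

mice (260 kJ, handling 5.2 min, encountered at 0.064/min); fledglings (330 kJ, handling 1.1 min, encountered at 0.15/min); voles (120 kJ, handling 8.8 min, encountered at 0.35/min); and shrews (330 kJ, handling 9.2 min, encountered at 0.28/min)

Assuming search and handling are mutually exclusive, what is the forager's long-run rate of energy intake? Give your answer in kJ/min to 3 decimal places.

Energy encountered per unit search time: 0.064×260 + 0.15×330 + 0.35×120 + 0.28×330 = 200.5 kJ/min.
Handling time per unit search time: 0.064×5.2 + 0.15×1.1 + 0.35×8.8 + 0.28×9.2 = 6.154.
Rate = 200.5/(1 + 6.154) = 28.03 kJ/min.

28.033 kJ/min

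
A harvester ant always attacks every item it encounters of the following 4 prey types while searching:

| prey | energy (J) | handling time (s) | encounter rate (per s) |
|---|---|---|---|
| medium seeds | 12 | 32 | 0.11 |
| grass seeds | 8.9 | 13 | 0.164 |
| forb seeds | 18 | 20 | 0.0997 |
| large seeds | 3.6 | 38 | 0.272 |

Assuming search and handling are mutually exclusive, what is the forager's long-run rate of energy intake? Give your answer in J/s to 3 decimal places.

R = (0.11×12 + 0.164×8.9 + 0.0997×18 + 0.272×3.6) / (1 + 0.11×32 + 0.164×13 + 0.0997×20 + 0.272×38) = 5.553/18.98 = 0.2926 J/s.

0.293 J/s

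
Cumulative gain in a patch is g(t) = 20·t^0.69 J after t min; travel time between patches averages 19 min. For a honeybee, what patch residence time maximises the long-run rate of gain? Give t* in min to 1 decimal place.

Maximise g(t)/(T+t): set derivative to zero → g'(t)(T+t) = g(t).
g'(t) = 0.69·20·t^-0.31. Setting 0.69·20·t^-0.31 = 20·t^0.69/(19+t) gives 0.69(19+t) = t, so 0.31·t = 0.69×19.
t* = 0.69×19/0.31 = 42.29 min.

42.3 min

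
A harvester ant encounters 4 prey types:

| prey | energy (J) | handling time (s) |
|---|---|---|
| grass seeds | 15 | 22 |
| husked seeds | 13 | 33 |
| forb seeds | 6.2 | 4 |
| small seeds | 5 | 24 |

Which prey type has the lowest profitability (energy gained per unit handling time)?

In descending order of E/h:
forb seeds: 6.2/4 = 1.55 J/s
grass seeds: 15/22 = 0.682 J/s
husked seeds: 13/33 = 0.394 J/s
small seeds: 5/24 = 0.208 J/s

small seeds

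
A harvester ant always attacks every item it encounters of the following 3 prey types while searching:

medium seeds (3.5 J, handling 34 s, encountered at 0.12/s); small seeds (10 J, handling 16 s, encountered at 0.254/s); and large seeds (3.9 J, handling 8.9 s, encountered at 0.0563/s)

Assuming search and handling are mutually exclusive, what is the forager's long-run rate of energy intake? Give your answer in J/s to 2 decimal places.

0.33 J/s

R = (0.12×3.5 + 0.254×10 + 0.0563×3.9) / (1 + 0.12×34 + 0.254×16 + 0.0563×8.9) = 3.18/9.645 = 0.3297 J/s.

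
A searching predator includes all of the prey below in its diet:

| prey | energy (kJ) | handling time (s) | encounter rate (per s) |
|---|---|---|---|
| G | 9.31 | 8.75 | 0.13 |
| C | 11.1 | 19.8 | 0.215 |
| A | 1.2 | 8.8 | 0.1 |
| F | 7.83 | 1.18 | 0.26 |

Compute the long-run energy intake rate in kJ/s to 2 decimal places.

R = Σλ_iE_i / (1 + Σλ_ih_i)
Numerator: 0.13×9.31 + 0.215×11.1 + 0.1×1.2 + 0.26×7.83 = 5.753
Denominator: 1 + 0.13×8.75 + 0.215×19.8 + 0.1×8.8 + 0.26×1.18 = 7.581
R = 5.753/7.581 = 0.7588 kJ/s

0.76 kJ/s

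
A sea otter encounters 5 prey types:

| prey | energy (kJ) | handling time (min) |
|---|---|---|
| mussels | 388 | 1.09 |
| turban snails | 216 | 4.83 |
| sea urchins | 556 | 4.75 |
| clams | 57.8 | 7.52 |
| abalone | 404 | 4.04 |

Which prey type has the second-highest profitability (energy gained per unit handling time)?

Profitability E/h (kJ/min): mussels = 388/1.09 = 356, turban snails = 216/4.83 = 44.7, sea urchins = 556/4.75 = 117, clams = 57.8/7.52 = 7.69, abalone = 404/4.04 = 100.
Ranked: mussels > sea urchins > abalone > turban snails > clams.

sea urchins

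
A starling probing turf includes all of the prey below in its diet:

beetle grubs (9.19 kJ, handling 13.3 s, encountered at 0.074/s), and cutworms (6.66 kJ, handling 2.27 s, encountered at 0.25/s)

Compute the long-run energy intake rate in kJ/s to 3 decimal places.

R = (0.074×9.19 + 0.25×6.66) / (1 + 0.074×13.3 + 0.25×2.27) = 2.345/2.552 = 0.919 kJ/s.

0.919 kJ/s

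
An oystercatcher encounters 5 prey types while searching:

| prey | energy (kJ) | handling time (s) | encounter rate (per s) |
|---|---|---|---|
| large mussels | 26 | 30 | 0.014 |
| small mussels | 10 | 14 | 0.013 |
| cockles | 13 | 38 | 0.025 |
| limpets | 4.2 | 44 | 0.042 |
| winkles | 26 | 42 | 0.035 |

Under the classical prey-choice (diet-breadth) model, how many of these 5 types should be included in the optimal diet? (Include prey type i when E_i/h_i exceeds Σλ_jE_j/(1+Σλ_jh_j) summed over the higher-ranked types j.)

3

Rank by E/h (kJ/s): large mussels 0.867, small mussels 0.714, winkles 0.619, cockles 0.342, limpets 0.0955. Include each in turn until the next type's E/h falls below the running intake rate.
Rate on top 1: 0.2563. small mussels: 0.714 > 0.2563 → include.
Rate on top 2: 0.3084. winkles: 0.619 > 0.3084 → include.
Rate on top 3: 0.457. cockles: 0.342 < 0.457 → exclude; stop.
Optimal diet: large mussels, small mussels, winkles — 3 of 5 types.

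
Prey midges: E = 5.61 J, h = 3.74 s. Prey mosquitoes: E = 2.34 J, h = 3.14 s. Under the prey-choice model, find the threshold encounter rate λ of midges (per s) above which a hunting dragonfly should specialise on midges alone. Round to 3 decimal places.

0.264 per s

At the threshold, the rate on midges alone equals the profitability of mosquitoes: λ·5.61/(1 + λ·3.74) = 2.34/3.14 = 0.7452.
Rearranging, λ(5.61 − 0.7452×3.74) = 0.7452, so λ = 0.7452/2.823 = 0.264 per s.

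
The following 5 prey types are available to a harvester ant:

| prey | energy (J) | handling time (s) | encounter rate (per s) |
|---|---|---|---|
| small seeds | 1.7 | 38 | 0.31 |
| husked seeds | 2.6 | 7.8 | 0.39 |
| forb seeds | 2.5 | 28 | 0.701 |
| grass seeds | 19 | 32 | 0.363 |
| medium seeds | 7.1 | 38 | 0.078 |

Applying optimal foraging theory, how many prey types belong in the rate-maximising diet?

Rank by E/h (J/s): grass seeds 0.594, husked seeds 0.333, medium seeds 0.187, forb seeds 0.0893, small seeds 0.0447. Include each in turn until the next type's E/h falls below the running intake rate.
Rate on top 1: 0.5467. husked seeds: 0.333 < 0.5467 → exclude; stop.
Optimal diet: grass seeds — 1 of 5 types.

1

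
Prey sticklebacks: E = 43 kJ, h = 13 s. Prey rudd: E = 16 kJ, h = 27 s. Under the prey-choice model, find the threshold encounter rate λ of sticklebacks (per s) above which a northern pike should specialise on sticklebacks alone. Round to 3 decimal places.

At the threshold, the rate on sticklebacks alone equals the profitability of rudd: λ·43/(1 + λ·13) = 16/27 = 0.5926.
Rearranging, λ(43 − 0.5926×13) = 0.5926, so λ = 0.5926/35.3 = 0.01679 per s.

0.017 per s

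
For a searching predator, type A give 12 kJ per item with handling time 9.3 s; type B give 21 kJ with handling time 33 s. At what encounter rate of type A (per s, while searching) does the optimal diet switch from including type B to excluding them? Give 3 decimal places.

At the threshold, the rate on type A alone equals the profitability of type B: λ·12/(1 + λ·9.3) = 21/33 = 0.6364.
Rearranging, λ(12 − 0.6364×9.3) = 0.6364, so λ = 0.6364/6.082 = 0.1046 per s.

0.105 per s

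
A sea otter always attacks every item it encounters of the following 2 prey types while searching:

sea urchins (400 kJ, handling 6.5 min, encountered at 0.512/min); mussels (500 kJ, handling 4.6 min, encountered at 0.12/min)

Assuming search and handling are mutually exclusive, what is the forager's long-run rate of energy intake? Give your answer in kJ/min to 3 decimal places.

R = (0.512×400 + 0.12×500) / (1 + 0.512×6.5 + 0.12×4.6) = 264.8/4.88 = 54.26 kJ/min.

54.262 kJ/min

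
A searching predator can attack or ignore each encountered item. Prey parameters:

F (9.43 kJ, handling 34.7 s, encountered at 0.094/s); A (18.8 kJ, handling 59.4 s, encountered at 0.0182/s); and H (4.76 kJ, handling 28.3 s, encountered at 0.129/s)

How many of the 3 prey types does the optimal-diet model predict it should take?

2

E/h in descending order: A 0.316, F 0.272, H 0.168 kJ/s. The optimal diet is the largest prefix of this list for which every included type satisfies E_i/h_i > R on the types above it.
Rate on top 1: 0.1644. F: 0.272 > 0.1644 → include.
Rate on top 2: 0.2299. H: 0.168 < 0.2299 → exclude; stop.
Optimal diet: A, F — 2 of 3 types.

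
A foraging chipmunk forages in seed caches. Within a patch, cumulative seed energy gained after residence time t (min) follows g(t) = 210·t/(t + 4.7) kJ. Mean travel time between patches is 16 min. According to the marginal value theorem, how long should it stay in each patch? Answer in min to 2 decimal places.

Maximise g(t)/(T+t): set derivative to zero → g'(t)(T+t) = g(t).
g'(t) = 210·4.7/(t + 4.7)². Setting 210·4.7/(t+4.7)² = 210t/[(t+4.7)(16+t)] gives 4.7(16+t) = t(t+4.7), so t² = 4.7×16 = 75.2.
t* = √75.2 = 8.672 min.

8.67 min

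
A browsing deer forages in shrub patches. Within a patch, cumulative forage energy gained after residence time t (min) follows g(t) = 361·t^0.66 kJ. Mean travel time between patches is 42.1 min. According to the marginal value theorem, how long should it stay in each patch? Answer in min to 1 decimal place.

By the marginal value theorem, leave when the instantaneous gain rate g'(t) equals the habitat-wide average g(t)/(T + t).
g'(t) = 0.66·361·t^-0.34. Setting 0.66·361·t^-0.34 = 361·t^0.66/(42.1+t) gives 0.66(42.1+t) = t, so 0.34·t = 0.66×42.1.
t* = 0.66×42.1/0.34 = 81.72 min.

81.7 min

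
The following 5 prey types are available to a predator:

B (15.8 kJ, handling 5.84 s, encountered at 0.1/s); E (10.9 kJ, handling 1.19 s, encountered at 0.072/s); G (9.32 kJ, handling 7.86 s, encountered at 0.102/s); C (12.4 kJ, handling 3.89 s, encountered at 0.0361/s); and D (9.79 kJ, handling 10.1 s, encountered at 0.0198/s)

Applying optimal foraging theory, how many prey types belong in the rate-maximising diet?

3

Profitabilities (E/h, kJ/s): E 9.16, C 3.19, B 2.71, G 1.19, D 0.969. Add prey in this order while the next type's profitability exceeds the intake rate on those already taken.
Rate on top 1: 0.7229. C: 3.19 > 0.7229 → include.
Rate on top 2: 1.005. B: 2.71 > 1.005 → include.
Rate on top 3: 1.554. G: 1.19 < 1.554 → exclude; stop.
Optimal diet: E, C, B — 3 of 5 types.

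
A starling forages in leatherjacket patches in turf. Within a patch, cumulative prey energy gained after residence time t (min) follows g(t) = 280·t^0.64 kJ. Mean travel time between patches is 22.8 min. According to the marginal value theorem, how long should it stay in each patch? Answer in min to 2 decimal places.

40.53 min

Maximise g(t)/(T+t): set derivative to zero → g'(t)(T+t) = g(t).
g'(t) = 0.64·280·t^-0.36. Setting 0.64·280·t^-0.36 = 280·t^0.64/(22.8+t) gives 0.64(22.8+t) = t, so 0.36·t = 0.64×22.8.
t* = 0.64×22.8/0.36 = 40.53 min.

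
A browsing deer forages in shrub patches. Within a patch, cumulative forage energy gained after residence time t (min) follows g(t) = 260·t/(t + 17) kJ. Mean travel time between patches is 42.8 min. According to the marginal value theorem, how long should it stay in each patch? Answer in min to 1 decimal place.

27.0 min

By the marginal value theorem, leave when the instantaneous gain rate g'(t) equals the habitat-wide average g(t)/(T + t).
g'(t) = 260·17/(t + 17)². Setting 260·17/(t+17)² = 260t/[(t+17)(42.8+t)] gives 17(42.8+t) = t(t+17), so t² = 17×42.8 = 727.6.
t* = √727.6 = 26.97 min.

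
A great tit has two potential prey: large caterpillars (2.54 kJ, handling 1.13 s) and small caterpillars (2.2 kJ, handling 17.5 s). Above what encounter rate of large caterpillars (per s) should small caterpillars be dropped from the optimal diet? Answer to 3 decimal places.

0.052 per s

The zero-one rule: include small caterpillars iff E₂/h₂ > λE₁/(1+λh₁). Equality gives the switch point.
λE₁h₂ = E₂ + λE₂h₁ ⇒ λ = E₂/(E₁h₂ − E₂h₁) = 2.2/(44.45 − 2.486) = 0.05243 per s.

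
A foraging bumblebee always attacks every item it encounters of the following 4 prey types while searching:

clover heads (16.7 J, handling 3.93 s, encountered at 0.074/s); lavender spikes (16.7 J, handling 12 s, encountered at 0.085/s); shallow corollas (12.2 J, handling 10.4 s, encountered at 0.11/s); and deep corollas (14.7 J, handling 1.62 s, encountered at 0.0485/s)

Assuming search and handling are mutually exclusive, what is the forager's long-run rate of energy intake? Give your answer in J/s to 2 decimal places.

1.33 J/s

Energy encountered per unit search time: 0.074×16.7 + 0.085×16.7 + 0.11×12.2 + 0.0485×14.7 = 4.71 J/s.
Handling time per unit search time: 0.074×3.93 + 0.085×12 + 0.11×10.4 + 0.0485×1.62 = 2.533.
Rate = 4.71/(1 + 2.533) = 1.333 J/s.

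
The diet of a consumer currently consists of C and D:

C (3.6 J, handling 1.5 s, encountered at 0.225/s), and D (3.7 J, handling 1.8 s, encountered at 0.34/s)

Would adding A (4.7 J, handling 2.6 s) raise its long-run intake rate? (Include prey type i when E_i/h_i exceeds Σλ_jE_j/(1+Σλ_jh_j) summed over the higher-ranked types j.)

Yes

Current rate: (0.225×3.6 + 0.34×3.7)/(1 + 0.225×1.5 + 0.34×1.8) = 1.061 J/s.
A: E/h = 4.7/2.6 = 1.808 J/s.
1.808 > 1.061, so adding A raises the average — include it.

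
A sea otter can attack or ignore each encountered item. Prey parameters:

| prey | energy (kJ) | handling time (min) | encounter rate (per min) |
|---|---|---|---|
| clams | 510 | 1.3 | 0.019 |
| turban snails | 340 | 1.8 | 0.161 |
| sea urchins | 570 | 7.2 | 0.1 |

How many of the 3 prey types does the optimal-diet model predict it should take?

Profitabilities (E/h, kJ/min): clams 392, turban snails 189, sea urchins 79.2. Add prey in this order while the next type's profitability exceeds the intake rate on those already taken.
Rate on top 1: 9.456. turban snails: 189 > 9.456 → include.
Rate on top 2: 49.01. sea urchins: 79.2 > 49.01 → include.
Optimal diet: clams, turban snails, sea urchins — 3 of 3 types.

3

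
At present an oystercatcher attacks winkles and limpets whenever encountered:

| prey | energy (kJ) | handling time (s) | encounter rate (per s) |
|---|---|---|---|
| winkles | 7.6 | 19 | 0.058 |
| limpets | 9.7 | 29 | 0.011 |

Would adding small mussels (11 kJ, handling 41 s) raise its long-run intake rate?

Yes

Current rate: (0.058×7.6 + 0.011×9.7)/(1 + 0.058×19 + 0.011×29) = 0.2261 kJ/s.
small mussels: E/h = 11/41 = 0.2683 kJ/s.
0.2683 > 0.2261, so adding small mussels raises the average — include it.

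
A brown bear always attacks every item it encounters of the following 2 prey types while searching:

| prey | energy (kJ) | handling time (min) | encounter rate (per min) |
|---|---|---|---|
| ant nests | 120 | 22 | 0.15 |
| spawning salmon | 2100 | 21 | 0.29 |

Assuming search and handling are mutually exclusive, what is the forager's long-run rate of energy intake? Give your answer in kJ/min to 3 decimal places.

60.346 kJ/min

R = Σλ_iE_i / (1 + Σλ_ih_i)
Numerator: 0.15×120 + 0.29×2100 = 627
Denominator: 1 + 0.15×22 + 0.29×21 = 10.39
R = 627/10.39 = 60.35 kJ/min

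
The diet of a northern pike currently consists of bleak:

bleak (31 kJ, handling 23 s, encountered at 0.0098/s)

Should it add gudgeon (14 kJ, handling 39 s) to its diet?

Yes

On bleak alone, R = ΣλE/(1+Σλh) = 0.3038/1.225 = 0.2479 kJ/s.
Profitability of gudgeon: 14/39 = 0.359 kJ/s.
0.359 > 0.2479, so adding gudgeon raises the average — include it.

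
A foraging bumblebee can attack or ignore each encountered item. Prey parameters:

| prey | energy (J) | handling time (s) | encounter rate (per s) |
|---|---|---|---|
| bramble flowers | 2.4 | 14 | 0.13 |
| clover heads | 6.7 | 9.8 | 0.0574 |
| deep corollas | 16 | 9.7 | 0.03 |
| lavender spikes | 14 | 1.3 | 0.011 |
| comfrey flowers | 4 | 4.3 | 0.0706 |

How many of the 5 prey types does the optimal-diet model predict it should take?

Rank by E/h (J/s): lavender spikes 10.8, deep corollas 1.65, comfrey flowers 0.93, clover heads 0.684, bramble flowers 0.171. Include each in turn until the next type's E/h falls below the running intake rate.
Rate on top 1: 0.1518. deep corollas: 1.65 > 0.1518 → include.
Rate on top 2: 0.4857. comfrey flowers: 0.93 > 0.4857 → include.
Rate on top 3: 0.5696. clover heads: 0.684 > 0.5696 → include.
Rate on top 4: 0.5991. bramble flowers: 0.171 < 0.5991 → exclude; stop.
Optimal diet: lavender spikes, deep corollas, comfrey flowers, clover heads — 4 of 5 types.

4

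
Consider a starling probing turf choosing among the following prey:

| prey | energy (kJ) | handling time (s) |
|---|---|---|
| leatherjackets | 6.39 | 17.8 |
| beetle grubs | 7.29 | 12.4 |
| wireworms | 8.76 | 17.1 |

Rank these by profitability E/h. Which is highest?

beetle grubs

In descending order of E/h:
beetle grubs: 7.29/12.4 = 0.588 kJ/s
wireworms: 8.76/17.1 = 0.512 kJ/s
leatherjackets: 6.39/17.8 = 0.359 kJ/s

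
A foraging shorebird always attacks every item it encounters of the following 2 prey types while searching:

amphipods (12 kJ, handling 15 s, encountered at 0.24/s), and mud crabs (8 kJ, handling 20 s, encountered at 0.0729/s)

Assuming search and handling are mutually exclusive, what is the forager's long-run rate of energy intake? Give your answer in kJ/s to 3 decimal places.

R = (0.24×12 + 0.0729×8) / (1 + 0.24×15 + 0.0729×20) = 3.463/6.058 = 0.5717 kJ/s.

0.572 kJ/s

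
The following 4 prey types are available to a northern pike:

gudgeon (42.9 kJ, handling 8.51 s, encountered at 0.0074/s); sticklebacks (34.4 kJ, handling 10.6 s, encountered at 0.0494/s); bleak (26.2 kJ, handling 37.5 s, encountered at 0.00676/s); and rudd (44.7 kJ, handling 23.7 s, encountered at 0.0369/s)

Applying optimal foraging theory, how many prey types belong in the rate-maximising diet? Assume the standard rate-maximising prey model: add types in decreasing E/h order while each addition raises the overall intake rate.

Rank by E/h (kJ/s): gudgeon 5.04, sticklebacks 3.25, rudd 1.89, bleak 0.699. Include each in turn until the next type's E/h falls below the running intake rate.
Rate on top 1: 0.2987. sticklebacks: 3.25 > 0.2987 → include.
Rate on top 2: 1.271. rudd: 1.89 > 1.271 → include.
Rate on top 3: 1.49. bleak: 0.699 < 1.49 → exclude; stop.
Optimal diet: gudgeon, sticklebacks, rudd — 3 of 4 types.

3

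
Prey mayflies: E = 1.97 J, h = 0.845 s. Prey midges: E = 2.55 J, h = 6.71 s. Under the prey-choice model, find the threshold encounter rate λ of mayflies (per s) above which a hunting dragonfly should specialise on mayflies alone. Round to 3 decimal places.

0.230 per s

Drop midges once their profitability E₂/h₂ falls below the rate achievable on mayflies alone: E₂/h₂ = λE₁/(1 + λh₁).
Solve for λ: λE₁h₂ = E₂(1 + λh₁) → λ(E₁h₂ − E₂h₁) = E₂ → λ = E₂/(E₁h₂ − E₂h₁).
λ = 2.55/(1.97×6.71 − 2.55×0.845) = 2.55/11.06 = 0.2305 per s.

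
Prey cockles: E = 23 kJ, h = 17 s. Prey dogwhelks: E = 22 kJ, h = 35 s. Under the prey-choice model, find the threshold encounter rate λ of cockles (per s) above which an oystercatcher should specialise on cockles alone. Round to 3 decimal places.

Drop dogwhelks once their profitability E₂/h₂ falls below the rate achievable on cockles alone: E₂/h₂ = λE₁/(1 + λh₁).
Solve for λ: λE₁h₂ = E₂(1 + λh₁) → λ(E₁h₂ − E₂h₁) = E₂ → λ = E₂/(E₁h₂ − E₂h₁).
λ = 22/(23×35 − 22×17) = 22/431 = 0.05104 per s.

0.051 per s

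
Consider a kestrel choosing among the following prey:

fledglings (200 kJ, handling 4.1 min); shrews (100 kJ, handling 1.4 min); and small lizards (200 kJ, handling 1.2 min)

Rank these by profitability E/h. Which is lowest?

fledglings

In descending order of E/h:
small lizards: 200/1.2 = 167 kJ/min
shrews: 100/1.4 = 71.4 kJ/min
fledglings: 200/4.1 = 48.8 kJ/min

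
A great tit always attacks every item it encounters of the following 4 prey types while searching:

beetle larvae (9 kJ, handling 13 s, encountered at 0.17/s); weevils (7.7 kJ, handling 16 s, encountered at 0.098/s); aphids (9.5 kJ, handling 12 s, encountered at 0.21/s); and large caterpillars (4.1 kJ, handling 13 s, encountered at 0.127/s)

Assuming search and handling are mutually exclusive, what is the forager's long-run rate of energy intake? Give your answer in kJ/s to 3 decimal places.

R = Σλ_iE_i / (1 + Σλ_ih_i)
Numerator: 0.17×9 + 0.098×7.7 + 0.21×9.5 + 0.127×4.1 = 4.8
Denominator: 1 + 0.17×13 + 0.098×16 + 0.21×12 + 0.127×13 = 8.949
R = 4.8/8.949 = 0.5364 kJ/s

0.536 kJ/s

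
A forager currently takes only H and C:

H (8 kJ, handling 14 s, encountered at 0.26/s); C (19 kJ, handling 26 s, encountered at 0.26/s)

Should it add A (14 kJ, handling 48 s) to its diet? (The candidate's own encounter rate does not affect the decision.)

No

Current rate: (0.26×8 + 0.26×19)/(1 + 0.26×14 + 0.26×26) = 0.6158 kJ/s.
A: E/h = 14/48 = 0.2917 kJ/s.
Since 0.2917 < R, time spent handling A is better spent searching.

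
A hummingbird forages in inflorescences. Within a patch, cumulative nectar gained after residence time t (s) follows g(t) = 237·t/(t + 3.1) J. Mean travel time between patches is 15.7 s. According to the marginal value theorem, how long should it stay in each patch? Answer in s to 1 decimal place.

7.0 s

By the marginal value theorem, leave when the instantaneous gain rate g'(t) equals the habitat-wide average g(t)/(T + t).
g'(t) = 237·3.1/(t + 3.1)². Setting 237·3.1/(t+3.1)² = 237t/[(t+3.1)(15.7+t)] gives 3.1(15.7+t) = t(t+3.1), so t² = 3.1×15.7 = 48.67.
t* = √48.67 = 6.976 s.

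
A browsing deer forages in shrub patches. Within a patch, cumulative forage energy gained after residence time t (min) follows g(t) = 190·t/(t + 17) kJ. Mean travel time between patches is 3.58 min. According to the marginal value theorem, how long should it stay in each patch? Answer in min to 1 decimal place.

By the marginal value theorem, leave when the instantaneous gain rate g'(t) equals the habitat-wide average g(t)/(T + t).
g'(t) = 190·17/(t + 17)². Setting 190·17/(t+17)² = 190t/[(t+17)(3.58+t)] gives 17(3.58+t) = t(t+17), so t² = 17×3.58 = 60.86.
t* = √60.86 = 7.801 min.

7.8 min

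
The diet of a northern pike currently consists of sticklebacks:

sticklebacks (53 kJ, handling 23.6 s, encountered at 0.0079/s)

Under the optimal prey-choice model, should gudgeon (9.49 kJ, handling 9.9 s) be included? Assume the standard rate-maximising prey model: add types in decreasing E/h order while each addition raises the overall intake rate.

Yes

Current rate: (0.0079×53)/(1 + 0.0079×23.6) = 0.3529 kJ/s.
gudgeon: E/h = 9.49/9.9 = 0.9586 kJ/s.
0.9586 > 0.3529, so adding gudgeon raises the average — include it.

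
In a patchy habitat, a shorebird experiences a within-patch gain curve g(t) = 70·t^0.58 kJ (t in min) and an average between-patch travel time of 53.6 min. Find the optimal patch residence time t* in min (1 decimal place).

Maximise g(t)/(T+t): set derivative to zero → g'(t)(T+t) = g(t).
g'(t) = 0.58·70·t^-0.42. Setting 0.58·70·t^-0.42 = 70·t^0.58/(53.6+t) gives 0.58(53.6+t) = t, so 0.42·t = 0.58×53.6.
t* = 0.58×53.6/0.42 = 74.02 min.

74.0 min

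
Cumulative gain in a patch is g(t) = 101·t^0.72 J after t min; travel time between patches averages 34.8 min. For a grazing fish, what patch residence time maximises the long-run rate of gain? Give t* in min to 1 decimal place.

89.5 min

Optimal t* satisfies g'(t*) = g(t*)/(T + t*).
g'(t) = 0.72·101·t^-0.28. Setting 0.72·101·t^-0.28 = 101·t^0.72/(34.8+t) gives 0.72(34.8+t) = t, so 0.28·t = 0.72×34.8.
t* = 0.72×34.8/0.28 = 89.49 min.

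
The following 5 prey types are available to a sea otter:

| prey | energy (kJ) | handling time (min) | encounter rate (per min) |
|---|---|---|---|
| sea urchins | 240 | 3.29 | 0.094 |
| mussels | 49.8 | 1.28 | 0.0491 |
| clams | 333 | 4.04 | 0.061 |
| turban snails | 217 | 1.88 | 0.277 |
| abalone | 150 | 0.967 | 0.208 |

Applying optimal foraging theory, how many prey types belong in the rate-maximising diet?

4

E/h in descending order: abalone 155, turban snails 115, clams 82.4, sea urchins 72.9, mussels 38.9 kJ/min. The optimal diet is the largest prefix of this list for which every included type satisfies E_i/h_i > R on the types above it.
Rate on top 1: 25.98. turban snails: 115 > 25.98 → include.
Rate on top 2: 53.03. clams: 82.4 > 53.03 → include.
Rate on top 3: 56.71. sea urchins: 72.9 > 56.71 → include.
Rate on top 4: 58.91. mussels: 38.9 < 58.91 → exclude; stop.
Optimal diet: abalone, turban snails, clams, sea urchins — 4 of 5 types.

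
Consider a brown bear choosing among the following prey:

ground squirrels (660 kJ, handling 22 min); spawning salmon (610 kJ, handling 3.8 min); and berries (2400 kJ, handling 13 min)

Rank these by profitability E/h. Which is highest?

In descending order of E/h:
berries: 2400/13 = 185 kJ/min
spawning salmon: 610/3.8 = 161 kJ/min
ground squirrels: 660/22 = 30 kJ/min

berries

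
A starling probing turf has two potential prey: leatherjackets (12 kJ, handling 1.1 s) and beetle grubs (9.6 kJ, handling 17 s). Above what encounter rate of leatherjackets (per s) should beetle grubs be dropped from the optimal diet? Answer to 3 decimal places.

The zero-one rule: include beetle grubs iff E₂/h₂ > λE₁/(1+λh₁). Equality gives the switch point.
λE₁h₂ = E₂ + λE₂h₁ ⇒ λ = E₂/(E₁h₂ − E₂h₁) = 9.6/(204 − 10.56) = 0.04963 per s.

0.050 per s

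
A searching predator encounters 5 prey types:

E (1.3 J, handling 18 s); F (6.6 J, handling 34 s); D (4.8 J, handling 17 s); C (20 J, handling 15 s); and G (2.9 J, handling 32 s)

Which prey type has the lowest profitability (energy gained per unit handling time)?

E

Profitability E/h (J/s): E = 1.3/18 = 0.0722, F = 6.6/34 = 0.194, D = 4.8/17 = 0.282, C = 20/15 = 1.33, G = 2.9/32 = 0.0906.
Ranked: C > D > F > G > E.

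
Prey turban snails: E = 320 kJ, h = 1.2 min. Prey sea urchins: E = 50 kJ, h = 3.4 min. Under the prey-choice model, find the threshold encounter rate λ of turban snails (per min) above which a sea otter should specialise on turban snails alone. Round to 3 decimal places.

At the threshold, the rate on turban snails alone equals the profitability of sea urchins: λ·320/(1 + λ·1.2) = 50/3.4 = 14.71.
Rearranging, λ(320 − 14.71×1.2) = 14.71, so λ = 14.71/302.4 = 0.04864 per min.

0.049 per min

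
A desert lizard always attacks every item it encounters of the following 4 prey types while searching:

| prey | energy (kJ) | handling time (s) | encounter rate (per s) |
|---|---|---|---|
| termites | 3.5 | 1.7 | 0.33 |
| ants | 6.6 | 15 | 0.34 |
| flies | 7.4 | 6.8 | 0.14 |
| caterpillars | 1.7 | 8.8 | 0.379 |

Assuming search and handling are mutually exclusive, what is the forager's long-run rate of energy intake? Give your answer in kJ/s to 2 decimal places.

R = (0.33×3.5 + 0.34×6.6 + 0.14×7.4 + 0.379×1.7) / (1 + 0.33×1.7 + 0.34×15 + 0.14×6.8 + 0.379×8.8) = 5.079/10.95 = 0.4639 kJ/s.

0.46 kJ/s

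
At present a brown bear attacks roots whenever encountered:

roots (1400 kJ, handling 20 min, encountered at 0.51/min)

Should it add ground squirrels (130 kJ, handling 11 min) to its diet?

On roots alone, R = ΣλE/(1+Σλh) = 714/11.2 = 63.75 kJ/min.
Profitability of ground squirrels: 130/11 = 11.82 kJ/min.
Since 11.82 < R, time spent handling ground squirrels is better spent searching.

No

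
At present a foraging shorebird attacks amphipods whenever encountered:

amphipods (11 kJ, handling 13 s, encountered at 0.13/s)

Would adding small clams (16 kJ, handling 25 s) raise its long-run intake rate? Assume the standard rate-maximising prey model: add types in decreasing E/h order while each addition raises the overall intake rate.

Yes

Intake rate on the current diet: R = (0.13×11) / (1 + 0.13×13) = 1.43/2.69 = 0.5316 kJ/s.
small clams: E/h = 16/25 = 0.64 kJ/s.
Since 0.64 > R, including small clams increases the long-run rate.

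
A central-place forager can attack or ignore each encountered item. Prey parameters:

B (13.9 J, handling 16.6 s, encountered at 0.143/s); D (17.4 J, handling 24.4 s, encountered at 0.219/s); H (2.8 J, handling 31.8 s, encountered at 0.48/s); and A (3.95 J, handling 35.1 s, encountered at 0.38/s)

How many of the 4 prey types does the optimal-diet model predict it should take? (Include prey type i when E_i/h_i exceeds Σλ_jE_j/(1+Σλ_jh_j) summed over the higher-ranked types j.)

Profitabilities (E/h, J/s): B 0.837, D 0.713, A 0.113, H 0.0881. Add prey in this order while the next type's profitability exceeds the intake rate on those already taken.
Rate on top 1: 0.5892. D: 0.713 > 0.5892 → include.
Rate on top 2: 0.6651. A: 0.113 < 0.6651 → exclude; stop.
Optimal diet: B, D — 2 of 4 types.

2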